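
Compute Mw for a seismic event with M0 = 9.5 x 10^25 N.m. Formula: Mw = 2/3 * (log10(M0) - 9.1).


log10(M0) = log10(9.5 x 10^25) = 25.9777
Mw = 2/3 * (25.9777 - 9.1)
= 2/3 * 16.8777
= 11.25

11.25


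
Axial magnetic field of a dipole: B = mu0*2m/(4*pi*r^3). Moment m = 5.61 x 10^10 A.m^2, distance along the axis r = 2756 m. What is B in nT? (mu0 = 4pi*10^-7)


m = 5.61 x 10^10 = 56100000000 A.m^2
2m = 112200000000 A.m^2
r^3 = 2756^3 = 20933297216
B = (4pi*10^-7) * 112200000000 / (4*pi * 20933297216) * 1e9
= 140994.678293 / 263055570996.79 * 1e9
= 535.9882 nT

535.9882


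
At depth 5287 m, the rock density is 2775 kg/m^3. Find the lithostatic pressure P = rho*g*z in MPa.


P = rho * g * z / 1e6
= 2775 * 9.81 * 5287 / 1e6
= 143926679.25 / 1e6
= 143.9267 MPa

143.9267


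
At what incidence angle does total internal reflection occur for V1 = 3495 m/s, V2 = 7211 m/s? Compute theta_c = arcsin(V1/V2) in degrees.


V1/V2 = 3495/7211 = 0.484676
theta_c = arcsin(0.484676) = 28.9913 degrees

28.9913


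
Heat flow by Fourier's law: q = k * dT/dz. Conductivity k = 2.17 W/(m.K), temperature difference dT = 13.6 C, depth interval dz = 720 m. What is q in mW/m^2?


q = k * dT / dz * 1000
= 2.17 * 13.6 / 720 * 1000
= 0.040989 * 1000
= 40.9889 mW/m^2

40.9889


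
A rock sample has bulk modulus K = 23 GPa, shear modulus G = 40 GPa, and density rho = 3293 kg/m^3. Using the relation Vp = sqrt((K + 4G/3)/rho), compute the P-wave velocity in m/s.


First compute the effective modulus:
K + 4G/3 = 23e9 + 4*40e9/3 = 76333333333.33 Pa
Then divide by density:
76333333333.33 / 3293 = 23180483.8546 Pa/(kg/m^3)
Take the square root:
Vp = sqrt(23180483.8546) = 4814.61 m/s

4814.61


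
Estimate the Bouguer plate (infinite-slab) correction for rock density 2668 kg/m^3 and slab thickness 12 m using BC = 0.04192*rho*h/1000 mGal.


BC = 0.04192 * rho * h / 1000
= 0.04192 * 2668 * 12 / 1000
= 1.3421 mGal

1.3421


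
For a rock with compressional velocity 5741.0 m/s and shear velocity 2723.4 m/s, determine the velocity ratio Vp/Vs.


Vp/Vs = 5741.0 / 2723.4
= 2.108

2.108


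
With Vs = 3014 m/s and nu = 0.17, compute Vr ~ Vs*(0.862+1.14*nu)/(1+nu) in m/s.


Numerator factor = 0.862 + 1.14*0.17 = 1.0558
Denominator = 1 + 0.17 = 1.17
Vr = 3014 * 1.0558 / 1.17 = 2719.81 m/s

2719.81


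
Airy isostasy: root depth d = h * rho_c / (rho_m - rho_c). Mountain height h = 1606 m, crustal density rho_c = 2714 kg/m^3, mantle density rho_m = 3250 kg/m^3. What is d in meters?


rho_m - rho_c = 3250 - 2714 = 536
d = 1606 * 2714 / 536
= 4358684 / 536
= 8131.87 m

8131.87


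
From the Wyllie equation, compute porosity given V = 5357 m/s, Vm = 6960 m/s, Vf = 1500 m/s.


1/V - 1/Vm = 1/5357 - 1/6960 = 4.299e-05
1/Vf - 1/Vm = 1/1500 - 1/6960 = 0.00052299
phi = 4.299e-05 / 0.00052299 = 0.0822

0.0822


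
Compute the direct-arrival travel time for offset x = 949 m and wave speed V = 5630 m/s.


t = x / V
= 949 / 5630
= 0.1686 s

0.1686


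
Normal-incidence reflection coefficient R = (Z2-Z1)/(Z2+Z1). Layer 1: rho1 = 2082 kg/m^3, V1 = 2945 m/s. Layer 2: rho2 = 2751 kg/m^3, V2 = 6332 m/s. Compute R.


Z1 = 2082 * 2945 = 6131490
Z2 = 2751 * 6332 = 17419332
R = (17419332 - 6131490) / (17419332 + 6131490) = 11287842 / 23550822 = 0.4793

0.4793


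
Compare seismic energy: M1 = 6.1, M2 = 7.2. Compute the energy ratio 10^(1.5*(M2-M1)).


M2 - M1 = 7.2 - 6.1 = 1.1
1.5 * 1.1 = 1.65
ratio = 10^1.65 = 44.67

44.67


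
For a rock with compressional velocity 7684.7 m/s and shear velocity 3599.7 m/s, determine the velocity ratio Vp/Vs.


Vp/Vs = 7684.7 / 3599.7
= 2.1348

2.1348


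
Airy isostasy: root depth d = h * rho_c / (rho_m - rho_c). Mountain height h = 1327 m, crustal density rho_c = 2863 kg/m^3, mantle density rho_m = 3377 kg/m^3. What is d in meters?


rho_m - rho_c = 3377 - 2863 = 514
d = 1327 * 2863 / 514
= 3799201 / 514
= 7391.44 m

7391.44


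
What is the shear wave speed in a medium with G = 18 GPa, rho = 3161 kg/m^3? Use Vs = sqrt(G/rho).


Convert G to Pa: G = 18e9 Pa
Compute G/rho = 18e9 / 3161 = 5694400.5062
Vs = sqrt(5694400.5062) = 2386.29 m/s

2386.29


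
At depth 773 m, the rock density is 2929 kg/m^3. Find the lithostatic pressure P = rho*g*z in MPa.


P = rho * g * z / 1e6
= 2929 * 9.81 * 773 / 1e6
= 22210987.77 / 1e6
= 22.211 MPa

22.211


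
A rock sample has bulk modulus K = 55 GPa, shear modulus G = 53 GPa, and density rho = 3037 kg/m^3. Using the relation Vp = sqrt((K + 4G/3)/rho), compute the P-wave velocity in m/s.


First compute the effective modulus:
K + 4G/3 = 55e9 + 4*53e9/3 = 125666666666.67 Pa
Then divide by density:
125666666666.67 / 3037 = 41378553.397 Pa/(kg/m^3)
Take the square root:
Vp = sqrt(41378553.397) = 6432.62 m/s

6432.62


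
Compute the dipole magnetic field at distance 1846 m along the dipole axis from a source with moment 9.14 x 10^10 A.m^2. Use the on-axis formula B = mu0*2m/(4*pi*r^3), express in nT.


m = 9.14 x 10^10 = 91400000000 A.m^2
2m = 182800000000 A.m^2
r^3 = 1846^3 = 6290643736
B = (4pi*10^-7) * 182800000000 / (4*pi * 6290643736) * 1e9
= 229713.25483 / 79050560589.47 * 1e9
= 2905.9029 nT

2905.9029


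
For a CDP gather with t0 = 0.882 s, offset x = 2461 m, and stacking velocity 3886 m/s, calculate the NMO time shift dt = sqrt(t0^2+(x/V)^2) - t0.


x/Vnmo = 2461/3886 = 0.633299
(x/Vnmo)^2 = 0.401068
t0^2 = 0.777924
sqrt(0.777924 + 0.401068) = 1.085814
dt = 1.085814 - 0.882 = 0.203814

0.203814


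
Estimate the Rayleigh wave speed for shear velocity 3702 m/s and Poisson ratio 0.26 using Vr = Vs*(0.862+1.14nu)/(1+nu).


Numerator factor = 0.862 + 1.14*0.26 = 1.1584
Denominator = 1 + 0.26 = 1.26
Vr = 3702 * 1.1584 / 1.26 = 3403.49 m/s

3403.49


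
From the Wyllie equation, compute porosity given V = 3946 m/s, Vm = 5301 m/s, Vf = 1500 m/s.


1/V - 1/Vm = 1/3946 - 1/5301 = 6.478e-05
1/Vf - 1/Vm = 1/1500 - 1/5301 = 0.00047802
phi = 6.478e-05 / 0.00047802 = 0.1355

0.1355


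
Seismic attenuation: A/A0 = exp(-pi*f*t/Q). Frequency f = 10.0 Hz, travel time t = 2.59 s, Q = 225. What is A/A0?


pi*f*t/Q = pi*10.0*2.59/225 = 0.361632
A/A0 = exp(-0.361632) = 0.696538

0.696538


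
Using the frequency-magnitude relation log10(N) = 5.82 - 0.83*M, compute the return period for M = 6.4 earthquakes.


log10(N) = 5.82 - 0.83*6.4 = 0.508
N = 10^0.508 = 3.221069
T = 1/N = 1/3.221069 = 0.3105 years

0.3105


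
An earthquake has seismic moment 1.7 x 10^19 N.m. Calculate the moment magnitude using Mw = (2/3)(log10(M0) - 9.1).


log10(M0) = log10(1.7 x 10^19) = 19.2304
Mw = 2/3 * (19.2304 - 9.1)
= 2/3 * 10.1304
= 6.75

6.75


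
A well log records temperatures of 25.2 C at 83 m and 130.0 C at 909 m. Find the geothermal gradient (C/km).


dT = 130.0 - 25.2 = 104.8 C
dz = 909 - 83 = 826 m
gradient = dT/dz * 1000 = 104.8/826 * 1000 = 126.8765 C/km

126.8765


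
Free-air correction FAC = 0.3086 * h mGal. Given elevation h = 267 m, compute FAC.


FAC = 0.3086 * h
= 0.3086 * 267
= 82.3962 mGal

82.3962


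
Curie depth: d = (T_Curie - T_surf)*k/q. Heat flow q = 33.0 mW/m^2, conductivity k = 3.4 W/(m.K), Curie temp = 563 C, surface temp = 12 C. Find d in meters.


T_Curie - T_surf = 563 - 12 = 551 C
Convert q to W/m^2: 33.0 mW/m^2 = 0.033 W/m^2
d = 551 * 3.4 / 0.033 = 56769.7 m

56769.7


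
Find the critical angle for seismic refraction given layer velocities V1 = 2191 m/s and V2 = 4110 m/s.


V1/V2 = 2191/4110 = 0.53309
theta_c = arcsin(0.53309) = 32.2145 degrees

32.2145


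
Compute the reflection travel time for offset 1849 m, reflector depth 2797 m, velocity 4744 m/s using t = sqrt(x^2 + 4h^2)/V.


x^2 + 4h^2 = 1849^2 + 4*2797^2 = 3418801 + 31292836 = 34711637
sqrt(34711637) = 5891.6583
t = 5891.6583 / 4744 = 1.2419 s

1.2419


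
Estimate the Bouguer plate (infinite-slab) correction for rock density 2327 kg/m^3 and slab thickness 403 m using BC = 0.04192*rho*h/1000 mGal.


BC = 0.04192 * rho * h / 1000
= 0.04192 * 2327 * 403 / 1000
= 39.3118 mGal

39.3118


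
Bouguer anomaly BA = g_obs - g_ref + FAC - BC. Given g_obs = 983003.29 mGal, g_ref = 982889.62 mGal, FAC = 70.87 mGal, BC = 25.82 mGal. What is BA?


BA = g_obs - g_ref + FAC - BC
= 983003.29 - 982889.62 + 70.87 - 25.82
= 158.72 mGal

158.72


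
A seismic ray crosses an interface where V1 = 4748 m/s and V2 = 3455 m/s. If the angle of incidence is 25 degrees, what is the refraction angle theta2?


sin(theta1) = sin(25 deg) = 0.422618
sin(theta2) = V2/V1 * sin(theta1) = 3455/4748 * 0.422618 = 0.307529
theta2 = arcsin(0.307529) = 17.9104 degrees

17.9104


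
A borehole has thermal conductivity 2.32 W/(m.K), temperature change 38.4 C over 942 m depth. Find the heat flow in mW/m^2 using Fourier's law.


q = k * dT / dz * 1000
= 2.32 * 38.4 / 942 * 1000
= 0.094573 * 1000
= 94.5732 mW/m^2

94.5732


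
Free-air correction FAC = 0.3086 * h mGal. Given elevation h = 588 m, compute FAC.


FAC = 0.3086 * h
= 0.3086 * 588
= 181.4568 mGal

181.4568


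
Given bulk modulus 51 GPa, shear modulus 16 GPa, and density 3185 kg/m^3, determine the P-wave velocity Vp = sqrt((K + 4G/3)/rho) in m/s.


First compute the effective modulus:
K + 4G/3 = 51e9 + 4*16e9/3 = 72333333333.33 Pa
Then divide by density:
72333333333.33 / 3185 = 22710622.7106 Pa/(kg/m^3)
Take the square root:
Vp = sqrt(22710622.7106) = 4765.57 m/s

4765.57


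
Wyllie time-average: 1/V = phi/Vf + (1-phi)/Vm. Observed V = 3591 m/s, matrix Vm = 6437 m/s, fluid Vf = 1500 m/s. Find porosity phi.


1/V - 1/Vm = 1/3591 - 1/6437 = 0.00012312
1/Vf - 1/Vm = 1/1500 - 1/6437 = 0.00051131
phi = 0.00012312 / 0.00051131 = 0.2408

0.2408


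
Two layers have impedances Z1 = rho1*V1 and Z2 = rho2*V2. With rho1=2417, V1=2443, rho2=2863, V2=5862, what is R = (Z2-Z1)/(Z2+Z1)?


Z1 = 2417 * 2443 = 5904731
Z2 = 2863 * 5862 = 16782906
R = (16782906 - 5904731) / (16782906 + 5904731) = 10878175 / 22687637 = 0.4795

0.4795


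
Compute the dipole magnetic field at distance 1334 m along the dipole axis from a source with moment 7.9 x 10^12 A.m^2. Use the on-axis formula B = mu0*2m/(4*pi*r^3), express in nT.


m = 7.9 x 10^12 = 7900000000000 A.m^2
2m = 15800000000000 A.m^2
r^3 = 1334^3 = 2373927704
B = (4pi*10^-7) * 15800000000000 / (4*pi * 2373927704) * 1e9
= 19854865.570687 / 29831655340.16 * 1e9
= 665563.6553 nT

665563.6553


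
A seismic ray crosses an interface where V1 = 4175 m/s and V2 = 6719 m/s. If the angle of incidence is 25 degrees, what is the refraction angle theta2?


sin(theta1) = sin(25 deg) = 0.422618
sin(theta2) = V2/V1 * sin(theta1) = 6719/4175 * 0.422618 = 0.680137
theta2 = arcsin(0.680137) = 42.8544 degrees

42.8544


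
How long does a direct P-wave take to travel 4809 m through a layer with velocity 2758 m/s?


t = x / V
= 4809 / 2758
= 1.7437 s

1.7437


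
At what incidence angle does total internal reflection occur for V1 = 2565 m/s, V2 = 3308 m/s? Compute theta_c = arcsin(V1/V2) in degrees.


V1/V2 = 2565/3308 = 0.775393
theta_c = arcsin(0.775393) = 50.8407 degrees

50.8407


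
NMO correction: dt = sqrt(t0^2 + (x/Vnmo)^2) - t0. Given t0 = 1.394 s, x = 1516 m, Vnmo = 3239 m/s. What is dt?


x/Vnmo = 1516/3239 = 0.468046
(x/Vnmo)^2 = 0.219067
t0^2 = 1.943236
sqrt(1.943236 + 0.219067) = 1.470477
dt = 1.470477 - 1.394 = 0.076477

0.076477


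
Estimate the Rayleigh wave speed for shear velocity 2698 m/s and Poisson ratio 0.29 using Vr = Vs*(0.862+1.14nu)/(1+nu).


Numerator factor = 0.862 + 1.14*0.29 = 1.1926
Denominator = 1 + 0.29 = 1.29
Vr = 2698 * 1.1926 / 1.29 = 2494.29 m/s

2494.29


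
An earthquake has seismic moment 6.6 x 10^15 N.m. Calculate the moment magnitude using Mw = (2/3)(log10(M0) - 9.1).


log10(M0) = log10(6.6 x 10^15) = 15.8195
Mw = 2/3 * (15.8195 - 9.1)
= 2/3 * 6.7195
= 4.48

4.48


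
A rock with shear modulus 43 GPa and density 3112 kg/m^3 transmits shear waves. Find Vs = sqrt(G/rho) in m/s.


Convert G to Pa: G = 43e9 Pa
Compute G/rho = 43e9 / 3112 = 13817480.7198
Vs = sqrt(13817480.7198) = 3717.19 m/s

3717.19


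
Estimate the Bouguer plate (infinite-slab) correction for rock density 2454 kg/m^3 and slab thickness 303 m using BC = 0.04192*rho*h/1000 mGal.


BC = 0.04192 * rho * h / 1000
= 0.04192 * 2454 * 303 / 1000
= 31.1701 mGal

31.1701


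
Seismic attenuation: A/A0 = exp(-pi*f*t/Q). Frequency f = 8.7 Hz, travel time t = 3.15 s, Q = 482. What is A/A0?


pi*f*t/Q = pi*8.7*3.15/482 = 0.178621
A/A0 = exp(-0.178621) = 0.836423

0.836423


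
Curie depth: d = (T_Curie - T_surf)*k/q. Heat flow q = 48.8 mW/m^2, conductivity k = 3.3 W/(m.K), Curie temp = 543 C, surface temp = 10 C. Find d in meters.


T_Curie - T_surf = 543 - 10 = 533 C
Convert q to W/m^2: 48.8 mW/m^2 = 0.0488 W/m^2
d = 533 * 3.3 / 0.0488 = 36043.03 m

36043.03


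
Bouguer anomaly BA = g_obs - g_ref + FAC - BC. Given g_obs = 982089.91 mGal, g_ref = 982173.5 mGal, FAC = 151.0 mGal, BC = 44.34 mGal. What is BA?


BA = g_obs - g_ref + FAC - BC
= 982089.91 - 982173.5 + 151.0 - 44.34
= 23.07 mGal

23.07


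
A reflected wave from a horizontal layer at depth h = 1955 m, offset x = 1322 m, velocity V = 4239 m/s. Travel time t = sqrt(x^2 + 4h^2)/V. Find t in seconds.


x^2 + 4h^2 = 1322^2 + 4*1955^2 = 1747684 + 15288100 = 17035784
sqrt(17035784) = 4127.4428
t = 4127.4428 / 4239 = 0.9737 s

0.9737


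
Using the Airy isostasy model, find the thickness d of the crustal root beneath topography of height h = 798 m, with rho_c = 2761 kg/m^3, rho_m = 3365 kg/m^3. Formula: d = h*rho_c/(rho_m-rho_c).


rho_m - rho_c = 3365 - 2761 = 604
d = 798 * 2761 / 604
= 2203278 / 604
= 3647.81 m

3647.81


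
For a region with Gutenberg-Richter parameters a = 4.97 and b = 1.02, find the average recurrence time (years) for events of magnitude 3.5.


log10(N) = 4.97 - 1.02*3.5 = 1.4
N = 10^1.4 = 25.118864
T = 1/N = 1/25.118864 = 0.0398 years

0.0398


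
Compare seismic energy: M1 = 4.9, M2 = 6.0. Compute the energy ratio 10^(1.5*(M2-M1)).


M2 - M1 = 6.0 - 4.9 = 1.1
1.5 * 1.1 = 1.65
ratio = 10^1.65 = 44.67

44.67


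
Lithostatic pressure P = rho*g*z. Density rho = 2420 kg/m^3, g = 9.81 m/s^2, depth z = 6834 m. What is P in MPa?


P = rho * g * z / 1e6
= 2420 * 9.81 * 6834 / 1e6
= 162240526.8 / 1e6
= 162.2405 MPa

162.2405


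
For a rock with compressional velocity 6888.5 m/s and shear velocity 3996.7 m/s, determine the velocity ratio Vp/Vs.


Vp/Vs = 6888.5 / 3996.7
= 1.7235

1.7235


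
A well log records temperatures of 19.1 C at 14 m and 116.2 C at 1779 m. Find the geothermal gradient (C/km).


dT = 116.2 - 19.1 = 97.1 C
dz = 1779 - 14 = 1765 m
gradient = dT/dz * 1000 = 97.1/1765 * 1000 = 55.0142 C/km

55.0142


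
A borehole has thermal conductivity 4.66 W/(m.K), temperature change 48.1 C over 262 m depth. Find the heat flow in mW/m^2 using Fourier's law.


q = k * dT / dz * 1000
= 4.66 * 48.1 / 262 * 1000
= 0.855519 * 1000
= 855.5191 mW/m^2

855.5191


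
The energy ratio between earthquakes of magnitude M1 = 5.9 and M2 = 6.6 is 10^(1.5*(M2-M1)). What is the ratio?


M2 - M1 = 6.6 - 5.9 = 0.7
1.5 * 0.7 = 1.05
ratio = 10^1.05 = 11.22

11.22


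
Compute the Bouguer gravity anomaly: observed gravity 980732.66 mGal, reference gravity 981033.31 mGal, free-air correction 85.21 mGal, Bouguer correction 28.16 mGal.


BA = g_obs - g_ref + FAC - BC
= 980732.66 - 981033.31 + 85.21 - 28.16
= -243.6 mGal

-243.6


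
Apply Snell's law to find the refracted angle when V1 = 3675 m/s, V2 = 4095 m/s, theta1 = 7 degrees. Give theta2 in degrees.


sin(theta1) = sin(7 deg) = 0.121869
sin(theta2) = V2/V1 * sin(theta1) = 4095/3675 * 0.121869 = 0.135797
theta2 = arcsin(0.135797) = 7.8047 degrees

7.8047


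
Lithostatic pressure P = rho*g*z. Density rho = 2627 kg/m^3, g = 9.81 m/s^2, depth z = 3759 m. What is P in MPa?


P = rho * g * z / 1e6
= 2627 * 9.81 * 3759 / 1e6
= 96872700.33 / 1e6
= 96.8727 MPa

96.8727


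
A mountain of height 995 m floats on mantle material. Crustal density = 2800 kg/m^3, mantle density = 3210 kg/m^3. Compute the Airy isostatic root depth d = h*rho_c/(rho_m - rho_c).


rho_m - rho_c = 3210 - 2800 = 410
d = 995 * 2800 / 410
= 2786000 / 410
= 6795.12 m

6795.12


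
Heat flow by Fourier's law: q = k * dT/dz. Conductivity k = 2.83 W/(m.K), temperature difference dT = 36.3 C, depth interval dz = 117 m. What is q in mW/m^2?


q = k * dT / dz * 1000
= 2.83 * 36.3 / 117 * 1000
= 0.878026 * 1000
= 878.0256 mW/m^2

878.0256


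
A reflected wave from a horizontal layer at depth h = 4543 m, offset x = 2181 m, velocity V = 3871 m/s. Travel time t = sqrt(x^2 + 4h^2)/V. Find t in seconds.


x^2 + 4h^2 = 2181^2 + 4*4543^2 = 4756761 + 82555396 = 87312157
sqrt(87312157) = 9344.0974
t = 9344.0974 / 3871 = 2.4139 s

2.4139


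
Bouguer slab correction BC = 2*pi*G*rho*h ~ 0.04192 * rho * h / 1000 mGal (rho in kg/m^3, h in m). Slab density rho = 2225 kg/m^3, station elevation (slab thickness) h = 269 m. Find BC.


BC = 0.04192 * rho * h / 1000
= 0.04192 * 2225 * 269 / 1000
= 25.0902 mGal

25.0902


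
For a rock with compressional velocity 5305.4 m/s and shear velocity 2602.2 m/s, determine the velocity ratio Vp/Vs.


Vp/Vs = 5305.4 / 2602.2
= 2.0388

2.0388


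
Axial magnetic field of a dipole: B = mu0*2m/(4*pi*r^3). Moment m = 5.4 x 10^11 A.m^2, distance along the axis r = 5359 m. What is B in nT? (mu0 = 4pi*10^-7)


m = 5.4 x 10^11 = 540000000000 A.m^2
2m = 1080000000000 A.m^2
r^3 = 5359^3 = 153904483279
B = (4pi*10^-7) * 1080000000000 / (4*pi * 153904483279) * 1e9
= 1357168.026351 / 1934020776095.36 * 1e9
= 701.7339 nT

701.7339


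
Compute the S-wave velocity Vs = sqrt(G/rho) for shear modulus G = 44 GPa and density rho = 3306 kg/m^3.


Convert G to Pa: G = 44e9 Pa
Compute G/rho = 44e9 / 3306 = 13309134.9062
Vs = sqrt(13309134.9062) = 3648.17 m/s

3648.17


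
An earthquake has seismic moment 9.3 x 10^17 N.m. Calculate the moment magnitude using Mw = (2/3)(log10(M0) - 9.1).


log10(M0) = log10(9.3 x 10^17) = 17.9685
Mw = 2/3 * (17.9685 - 9.1)
= 2/3 * 8.8685
= 5.91

5.91


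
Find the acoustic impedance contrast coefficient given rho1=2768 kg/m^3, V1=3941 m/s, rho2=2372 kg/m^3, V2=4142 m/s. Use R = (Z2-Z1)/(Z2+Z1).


Z1 = 2768 * 3941 = 10908688
Z2 = 2372 * 4142 = 9824824
R = (9824824 - 10908688) / (9824824 + 10908688) = -1083864 / 20733512 = -0.0523

-0.0523


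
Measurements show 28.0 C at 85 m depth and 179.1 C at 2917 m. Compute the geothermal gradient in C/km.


dT = 179.1 - 28.0 = 151.1 C
dz = 2917 - 85 = 2832 m
gradient = dT/dz * 1000 = 151.1/2832 * 1000 = 53.3545 C/km

53.3545


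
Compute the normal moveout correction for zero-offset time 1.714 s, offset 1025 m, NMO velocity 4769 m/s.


x/Vnmo = 1025/4769 = 0.21493
(x/Vnmo)^2 = 0.046195
t0^2 = 2.937796
sqrt(2.937796 + 0.046195) = 1.727423
dt = 1.727423 - 1.714 = 0.013423

0.013423


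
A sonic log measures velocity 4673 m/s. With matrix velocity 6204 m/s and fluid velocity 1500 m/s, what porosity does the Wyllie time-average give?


1/V - 1/Vm = 1/4673 - 1/6204 = 5.281e-05
1/Vf - 1/Vm = 1/1500 - 1/6204 = 0.00050548
phi = 5.281e-05 / 0.00050548 = 0.1045

0.1045


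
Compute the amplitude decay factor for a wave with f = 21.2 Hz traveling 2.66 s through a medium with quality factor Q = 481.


pi*f*t/Q = pi*21.2*2.66/481 = 0.368317
A/A0 = exp(-0.368317) = 0.691898

0.691898


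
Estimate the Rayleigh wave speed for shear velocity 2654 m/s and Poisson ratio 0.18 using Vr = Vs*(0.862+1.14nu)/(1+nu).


Numerator factor = 0.862 + 1.14*0.18 = 1.0672
Denominator = 1 + 0.18 = 1.18
Vr = 2654 * 1.0672 / 1.18 = 2400.3 m/s

2400.3


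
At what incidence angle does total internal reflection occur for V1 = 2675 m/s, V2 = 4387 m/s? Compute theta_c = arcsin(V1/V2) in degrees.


V1/V2 = 2675/4387 = 0.609756
theta_c = arcsin(0.609756) = 37.5719 degrees

37.5719


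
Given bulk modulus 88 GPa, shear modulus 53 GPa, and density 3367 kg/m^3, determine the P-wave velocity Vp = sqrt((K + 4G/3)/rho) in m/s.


First compute the effective modulus:
K + 4G/3 = 88e9 + 4*53e9/3 = 158666666666.67 Pa
Then divide by density:
158666666666.67 / 3367 = 47124047.124 Pa/(kg/m^3)
Take the square root:
Vp = sqrt(47124047.124) = 6864.7 m/s

6864.7


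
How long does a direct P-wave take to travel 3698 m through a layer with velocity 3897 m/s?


t = x / V
= 3698 / 3897
= 0.9489 s

0.9489


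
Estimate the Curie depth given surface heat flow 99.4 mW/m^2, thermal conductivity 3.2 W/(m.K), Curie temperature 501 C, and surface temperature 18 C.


T_Curie - T_surf = 501 - 18 = 483 C
Convert q to W/m^2: 99.4 mW/m^2 = 0.0994 W/m^2
d = 483 * 3.2 / 0.0994 = 15549.3 m

15549.3


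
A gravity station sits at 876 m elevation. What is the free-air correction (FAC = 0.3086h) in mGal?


FAC = 0.3086 * h
= 0.3086 * 876
= 270.3336 mGal

270.3336


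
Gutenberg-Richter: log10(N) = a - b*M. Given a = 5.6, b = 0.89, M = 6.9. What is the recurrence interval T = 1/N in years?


log10(N) = 5.6 - 0.89*6.9 = -0.541
N = 10^-0.541 = 0.28774
T = 1/N = 1/0.28774 = 3.4754 years

3.4754


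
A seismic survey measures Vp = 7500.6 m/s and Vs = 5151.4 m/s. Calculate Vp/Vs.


Vp/Vs = 7500.6 / 5151.4
= 1.456

1.456


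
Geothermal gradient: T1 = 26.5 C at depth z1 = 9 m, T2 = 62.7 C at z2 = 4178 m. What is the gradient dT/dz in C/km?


dT = 62.7 - 26.5 = 36.2 C
dz = 4178 - 9 = 4169 m
gradient = dT/dz * 1000 = 36.2/4169 * 1000 = 8.6831 C/km

8.6831


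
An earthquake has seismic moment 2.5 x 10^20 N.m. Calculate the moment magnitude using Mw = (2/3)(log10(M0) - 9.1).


log10(M0) = log10(2.5 x 10^20) = 20.3979
Mw = 2/3 * (20.3979 - 9.1)
= 2/3 * 11.2979
= 7.53

7.53


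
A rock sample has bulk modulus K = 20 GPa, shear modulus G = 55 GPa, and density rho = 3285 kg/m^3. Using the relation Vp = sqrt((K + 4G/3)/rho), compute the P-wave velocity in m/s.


First compute the effective modulus:
K + 4G/3 = 20e9 + 4*55e9/3 = 93333333333.33 Pa
Then divide by density:
93333333333.33 / 3285 = 28411973.6175 Pa/(kg/m^3)
Take the square root:
Vp = sqrt(28411973.6175) = 5330.29 m/s

5330.29


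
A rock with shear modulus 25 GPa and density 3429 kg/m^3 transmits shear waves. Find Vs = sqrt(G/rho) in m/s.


Convert G to Pa: G = 25e9 Pa
Compute G/rho = 25e9 / 3429 = 7290755.3223
Vs = sqrt(7290755.3223) = 2700.14 m/s

2700.14


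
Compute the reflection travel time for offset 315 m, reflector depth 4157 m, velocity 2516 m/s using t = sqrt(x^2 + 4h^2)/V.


x^2 + 4h^2 = 315^2 + 4*4157^2 = 99225 + 69122596 = 69221821
sqrt(69221821) = 8319.9652
t = 8319.9652 / 2516 = 3.3068 s

3.3068


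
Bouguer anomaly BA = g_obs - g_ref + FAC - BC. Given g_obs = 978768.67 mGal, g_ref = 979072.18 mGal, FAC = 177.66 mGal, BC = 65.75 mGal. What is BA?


BA = g_obs - g_ref + FAC - BC
= 978768.67 - 979072.18 + 177.66 - 65.75
= -191.6 mGal

-191.6


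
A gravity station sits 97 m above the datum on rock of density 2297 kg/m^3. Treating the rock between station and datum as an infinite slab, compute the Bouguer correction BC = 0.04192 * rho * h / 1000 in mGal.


BC = 0.04192 * rho * h / 1000
= 0.04192 * 2297 * 97 / 1000
= 9.3402 mGal

9.3402


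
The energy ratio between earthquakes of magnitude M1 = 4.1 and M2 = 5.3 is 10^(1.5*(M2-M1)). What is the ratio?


M2 - M1 = 5.3 - 4.1 = 1.2
1.5 * 1.2 = 1.8
ratio = 10^1.8 = 63.1

63.1


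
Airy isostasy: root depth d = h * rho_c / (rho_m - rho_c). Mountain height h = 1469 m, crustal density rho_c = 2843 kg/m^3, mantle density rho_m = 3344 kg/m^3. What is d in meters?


rho_m - rho_c = 3344 - 2843 = 501
d = 1469 * 2843 / 501
= 4176367 / 501
= 8336.06 m

8336.06


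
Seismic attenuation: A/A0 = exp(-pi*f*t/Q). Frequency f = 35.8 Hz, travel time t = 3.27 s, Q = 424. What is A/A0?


pi*f*t/Q = pi*35.8*3.27/424 = 0.867391
A/A0 = exp(-0.867391) = 0.420046

0.420046


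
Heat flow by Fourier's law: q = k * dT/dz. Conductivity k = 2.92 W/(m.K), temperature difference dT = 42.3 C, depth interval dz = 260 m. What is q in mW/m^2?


q = k * dT / dz * 1000
= 2.92 * 42.3 / 260 * 1000
= 0.475062 * 1000
= 475.0615 mW/m^2

475.0615


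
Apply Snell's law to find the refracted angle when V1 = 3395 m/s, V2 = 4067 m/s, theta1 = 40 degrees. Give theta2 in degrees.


sin(theta1) = sin(40 deg) = 0.642788
sin(theta2) = V2/V1 * sin(theta1) = 4067/3395 * 0.642788 = 0.77002
theta2 = arcsin(0.77002) = 50.3557 degrees

50.3557


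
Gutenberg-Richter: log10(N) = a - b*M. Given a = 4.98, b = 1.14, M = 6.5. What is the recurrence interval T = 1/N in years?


log10(N) = 4.98 - 1.14*6.5 = -2.43
N = 10^-2.43 = 0.003715
T = 1/N = 1/0.003715 = 269.1535 years

269.1535


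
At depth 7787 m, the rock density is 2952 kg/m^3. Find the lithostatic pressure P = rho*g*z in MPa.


P = rho * g * z / 1e6
= 2952 * 9.81 * 7787 / 1e6
= 225504667.44 / 1e6
= 225.5047 MPa

225.5047


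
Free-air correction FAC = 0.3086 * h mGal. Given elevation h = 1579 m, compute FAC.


FAC = 0.3086 * h
= 0.3086 * 1579
= 487.2794 mGal

487.2794


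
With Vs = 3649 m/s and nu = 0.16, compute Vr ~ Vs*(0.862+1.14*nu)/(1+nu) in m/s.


Numerator factor = 0.862 + 1.14*0.16 = 1.0444
Denominator = 1 + 0.16 = 1.16
Vr = 3649 * 1.0444 / 1.16 = 3285.36 m/s

3285.36


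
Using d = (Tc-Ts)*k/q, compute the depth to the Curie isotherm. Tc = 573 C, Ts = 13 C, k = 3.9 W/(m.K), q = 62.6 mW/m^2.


T_Curie - T_surf = 573 - 13 = 560 C
Convert q to W/m^2: 62.6 mW/m^2 = 0.0626 W/m^2
d = 560 * 3.9 / 0.0626 = 34888.18 m

34888.18


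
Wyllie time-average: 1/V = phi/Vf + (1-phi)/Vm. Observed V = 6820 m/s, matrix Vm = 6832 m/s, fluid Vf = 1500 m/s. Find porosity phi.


1/V - 1/Vm = 1/6820 - 1/6832 = 2.6e-07
1/Vf - 1/Vm = 1/1500 - 1/6832 = 0.0005203
phi = 2.6e-07 / 0.0005203 = 0.0005

5.000000e-04


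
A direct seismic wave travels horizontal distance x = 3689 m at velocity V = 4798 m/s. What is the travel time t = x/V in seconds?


t = x / V
= 3689 / 4798
= 0.7689 s

0.7689


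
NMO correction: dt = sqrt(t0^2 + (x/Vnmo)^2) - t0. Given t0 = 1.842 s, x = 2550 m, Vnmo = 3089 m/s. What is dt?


x/Vnmo = 2550/3089 = 0.82551
(x/Vnmo)^2 = 0.681467
t0^2 = 3.392964
sqrt(3.392964 + 0.681467) = 2.018522
dt = 2.018522 - 1.842 = 0.176522

0.176522


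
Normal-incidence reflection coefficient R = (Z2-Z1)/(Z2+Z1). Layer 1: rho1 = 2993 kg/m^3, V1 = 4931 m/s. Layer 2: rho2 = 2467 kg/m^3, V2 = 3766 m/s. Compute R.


Z1 = 2993 * 4931 = 14758483
Z2 = 2467 * 3766 = 9290722
R = (9290722 - 14758483) / (9290722 + 14758483) = -5467761 / 24049205 = -0.2274

-0.2274


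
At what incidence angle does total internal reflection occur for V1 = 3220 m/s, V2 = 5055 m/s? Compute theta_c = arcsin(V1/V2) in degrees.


V1/V2 = 3220/5055 = 0.636993
theta_c = arcsin(0.636993) = 39.568 degrees

39.568


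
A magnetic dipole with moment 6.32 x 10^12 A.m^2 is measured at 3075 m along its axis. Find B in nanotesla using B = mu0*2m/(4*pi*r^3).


m = 6.32 x 10^12 = 6320000000000 A.m^2
2m = 12640000000000 A.m^2
r^3 = 3075^3 = 29076046875
B = (4pi*10^-7) * 12640000000000 / (4*pi * 29076046875) * 1e9
= 15883892.45655 / 365380381031.73 * 1e9
= 43472.2095 nT

43472.2095


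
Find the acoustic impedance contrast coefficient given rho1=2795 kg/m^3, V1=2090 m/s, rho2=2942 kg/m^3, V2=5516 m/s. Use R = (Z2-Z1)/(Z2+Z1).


Z1 = 2795 * 2090 = 5841550
Z2 = 2942 * 5516 = 16228072
R = (16228072 - 5841550) / (16228072 + 5841550) = 10386522 / 22069622 = 0.4706

0.4706


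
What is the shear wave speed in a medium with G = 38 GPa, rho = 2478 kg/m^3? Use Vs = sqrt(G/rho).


Convert G to Pa: G = 38e9 Pa
Compute G/rho = 38e9 / 2478 = 15334947.5383
Vs = sqrt(15334947.5383) = 3915.99 m/s

3915.99


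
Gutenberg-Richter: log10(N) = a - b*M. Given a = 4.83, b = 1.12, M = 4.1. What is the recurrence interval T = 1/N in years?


log10(N) = 4.83 - 1.12*4.1 = 0.238
N = 10^0.238 = 1.729816
T = 1/N = 1/1.729816 = 0.5781 years

0.5781


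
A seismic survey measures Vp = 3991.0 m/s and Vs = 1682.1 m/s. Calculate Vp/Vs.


Vp/Vs = 3991.0 / 1682.1
= 2.3726

2.3726


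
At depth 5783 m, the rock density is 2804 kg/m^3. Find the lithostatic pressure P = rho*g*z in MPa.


P = rho * g * z / 1e6
= 2804 * 9.81 * 5783 / 1e6
= 159074368.92 / 1e6
= 159.0744 MPa

159.0744


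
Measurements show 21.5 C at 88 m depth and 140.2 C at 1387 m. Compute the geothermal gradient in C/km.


dT = 140.2 - 21.5 = 118.7 C
dz = 1387 - 88 = 1299 m
gradient = dT/dz * 1000 = 118.7/1299 * 1000 = 91.378 C/km

91.378


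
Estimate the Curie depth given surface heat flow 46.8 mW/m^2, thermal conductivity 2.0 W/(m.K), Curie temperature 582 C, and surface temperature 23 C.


T_Curie - T_surf = 582 - 23 = 559 C
Convert q to W/m^2: 46.8 mW/m^2 = 0.0468 W/m^2
d = 559 * 2.0 / 0.0468 = 23888.89 m

23888.89


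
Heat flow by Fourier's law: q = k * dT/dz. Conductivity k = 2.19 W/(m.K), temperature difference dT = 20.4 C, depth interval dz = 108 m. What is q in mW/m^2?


q = k * dT / dz * 1000
= 2.19 * 20.4 / 108 * 1000
= 0.413667 * 1000
= 413.6667 mW/m^2

413.6667


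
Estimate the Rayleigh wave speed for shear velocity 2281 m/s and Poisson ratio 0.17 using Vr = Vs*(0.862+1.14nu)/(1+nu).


Numerator factor = 0.862 + 1.14*0.17 = 1.0558
Denominator = 1 + 0.17 = 1.17
Vr = 2281 * 1.0558 / 1.17 = 2058.36 m/s

2058.36


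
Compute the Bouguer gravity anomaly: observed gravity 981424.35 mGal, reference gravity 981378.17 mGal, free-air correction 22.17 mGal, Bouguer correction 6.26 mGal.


BA = g_obs - g_ref + FAC - BC
= 981424.35 - 981378.17 + 22.17 - 6.26
= 62.09 mGal

62.09


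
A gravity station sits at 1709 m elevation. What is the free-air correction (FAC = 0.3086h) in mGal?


FAC = 0.3086 * h
= 0.3086 * 1709
= 527.3974 mGal

527.3974


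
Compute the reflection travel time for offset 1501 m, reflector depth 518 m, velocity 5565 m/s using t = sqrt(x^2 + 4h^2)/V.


x^2 + 4h^2 = 1501^2 + 4*518^2 = 2253001 + 1073296 = 3326297
sqrt(3326297) = 1823.8139
t = 1823.8139 / 5565 = 0.3277 s

0.3277


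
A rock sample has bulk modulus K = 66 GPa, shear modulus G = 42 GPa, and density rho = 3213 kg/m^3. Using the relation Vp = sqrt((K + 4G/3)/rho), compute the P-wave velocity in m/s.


First compute the effective modulus:
K + 4G/3 = 66e9 + 4*42e9/3 = 122000000000.0 Pa
Then divide by density:
122000000000.0 / 3213 = 37970743.8531 Pa/(kg/m^3)
Take the square root:
Vp = sqrt(37970743.8531) = 6162.04 m/s

6162.04


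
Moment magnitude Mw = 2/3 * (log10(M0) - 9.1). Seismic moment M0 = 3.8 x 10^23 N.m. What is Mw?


log10(M0) = log10(3.8 x 10^23) = 23.5798
Mw = 2/3 * (23.5798 - 9.1)
= 2/3 * 14.4798
= 9.65

9.65


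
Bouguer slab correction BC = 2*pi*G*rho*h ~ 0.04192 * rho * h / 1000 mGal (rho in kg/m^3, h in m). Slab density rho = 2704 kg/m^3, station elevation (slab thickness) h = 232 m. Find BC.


BC = 0.04192 * rho * h / 1000
= 0.04192 * 2704 * 232 / 1000
= 26.2976 mGal

26.2976


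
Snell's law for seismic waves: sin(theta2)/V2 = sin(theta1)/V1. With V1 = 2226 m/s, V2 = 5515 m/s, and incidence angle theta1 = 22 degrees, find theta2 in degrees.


sin(theta1) = sin(22 deg) = 0.374607
sin(theta2) = V2/V1 * sin(theta1) = 5515/2226 * 0.374607 = 0.928102
theta2 = arcsin(0.928102) = 68.1409 degrees

68.1409


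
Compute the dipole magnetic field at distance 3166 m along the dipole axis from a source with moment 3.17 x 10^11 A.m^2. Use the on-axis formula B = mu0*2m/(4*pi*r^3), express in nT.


m = 3.17 x 10^11 = 317000000000 A.m^2
2m = 634000000000 A.m^2
r^3 = 3166^3 = 31734578296
B = (4pi*10^-7) * 634000000000 / (4*pi * 31734578296) * 1e9
= 796707.89695 / 398788472157.93 * 1e9
= 1997.8208 nT

1997.8208


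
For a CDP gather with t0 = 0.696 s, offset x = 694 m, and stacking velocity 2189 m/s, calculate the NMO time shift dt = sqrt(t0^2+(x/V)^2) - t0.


x/Vnmo = 694/2189 = 0.31704
(x/Vnmo)^2 = 0.100514
t0^2 = 0.484416
sqrt(0.484416 + 0.100514) = 0.764807
dt = 0.764807 - 0.696 = 0.068807

0.068807


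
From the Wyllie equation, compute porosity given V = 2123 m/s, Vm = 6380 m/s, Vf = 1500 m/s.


1/V - 1/Vm = 1/2123 - 1/6380 = 0.00031429
1/Vf - 1/Vm = 1/1500 - 1/6380 = 0.00050993
phi = 0.00031429 / 0.00050993 = 0.6163

0.6163


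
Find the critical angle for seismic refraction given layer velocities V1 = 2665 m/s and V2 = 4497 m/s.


V1/V2 = 2665/4497 = 0.592617
theta_c = arcsin(0.592617) = 36.343 degrees

36.343


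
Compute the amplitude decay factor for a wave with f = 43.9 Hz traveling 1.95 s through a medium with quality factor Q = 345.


pi*f*t/Q = pi*43.9*1.95/345 = 0.779525
A/A0 = exp(-0.779525) = 0.458624

0.458624


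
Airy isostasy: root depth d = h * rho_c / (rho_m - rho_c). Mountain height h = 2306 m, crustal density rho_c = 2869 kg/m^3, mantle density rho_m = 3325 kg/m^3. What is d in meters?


rho_m - rho_c = 3325 - 2869 = 456
d = 2306 * 2869 / 456
= 6615914 / 456
= 14508.58 m

14508.58


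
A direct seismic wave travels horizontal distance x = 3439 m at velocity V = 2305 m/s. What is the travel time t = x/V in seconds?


t = x / V
= 3439 / 2305
= 1.492 s

1.492


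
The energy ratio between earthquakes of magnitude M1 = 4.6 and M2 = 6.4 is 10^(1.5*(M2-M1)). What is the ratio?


M2 - M1 = 6.4 - 4.6 = 1.8
1.5 * 1.8 = 2.7
ratio = 10^2.7 = 501.19

501.19


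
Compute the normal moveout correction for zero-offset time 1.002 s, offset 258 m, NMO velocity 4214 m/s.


x/Vnmo = 258/4214 = 0.061224
(x/Vnmo)^2 = 0.003748
t0^2 = 1.004004
sqrt(1.004004 + 0.003748) = 1.003869
dt = 1.003869 - 1.002 = 0.001869

0.001869


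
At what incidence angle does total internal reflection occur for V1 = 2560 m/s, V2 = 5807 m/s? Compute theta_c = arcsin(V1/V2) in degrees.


V1/V2 = 2560/5807 = 0.440847
theta_c = arcsin(0.440847) = 26.158 degrees

26.158


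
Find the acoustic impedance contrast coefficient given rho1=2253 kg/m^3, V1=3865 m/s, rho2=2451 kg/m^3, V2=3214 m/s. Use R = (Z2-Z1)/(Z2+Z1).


Z1 = 2253 * 3865 = 8707845
Z2 = 2451 * 3214 = 7877514
R = (7877514 - 8707845) / (7877514 + 8707845) = -830331 / 16585359 = -0.0501

-0.0501


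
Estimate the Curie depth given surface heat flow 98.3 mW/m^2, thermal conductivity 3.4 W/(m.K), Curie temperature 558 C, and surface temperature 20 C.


T_Curie - T_surf = 558 - 20 = 538 C
Convert q to W/m^2: 98.3 mW/m^2 = 0.0983 W/m^2
d = 538 * 3.4 / 0.0983 = 18608.34 m

18608.34


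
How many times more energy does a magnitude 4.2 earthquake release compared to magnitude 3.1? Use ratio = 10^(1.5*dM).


M2 - M1 = 4.2 - 3.1 = 1.1
1.5 * 1.1 = 1.65
ratio = 10^1.65 = 44.67

44.67


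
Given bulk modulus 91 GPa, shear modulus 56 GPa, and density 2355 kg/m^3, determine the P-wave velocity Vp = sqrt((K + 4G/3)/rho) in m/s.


First compute the effective modulus:
K + 4G/3 = 91e9 + 4*56e9/3 = 165666666666.67 Pa
Then divide by density:
165666666666.67 / 2355 = 70346779.9009 Pa/(kg/m^3)
Take the square root:
Vp = sqrt(70346779.9009) = 8387.3 m/s

8387.3


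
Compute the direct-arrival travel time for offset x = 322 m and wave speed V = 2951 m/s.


t = x / V
= 322 / 2951
= 0.1091 s

0.1091


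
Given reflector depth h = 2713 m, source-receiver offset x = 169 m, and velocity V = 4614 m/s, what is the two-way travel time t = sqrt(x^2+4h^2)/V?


x^2 + 4h^2 = 169^2 + 4*2713^2 = 28561 + 29441476 = 29470037
sqrt(29470037) = 5428.6312
t = 5428.6312 / 4614 = 1.1766 s

1.1766


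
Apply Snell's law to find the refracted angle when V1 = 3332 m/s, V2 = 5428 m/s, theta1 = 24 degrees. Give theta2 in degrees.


sin(theta1) = sin(24 deg) = 0.406737
sin(theta2) = V2/V1 * sin(theta1) = 5428/3332 * 0.406737 = 0.662595
theta2 = arcsin(0.662595) = 41.4981 degrees

41.4981


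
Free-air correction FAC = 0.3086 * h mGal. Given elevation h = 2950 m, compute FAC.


FAC = 0.3086 * h
= 0.3086 * 2950
= 910.37 mGal

910.37


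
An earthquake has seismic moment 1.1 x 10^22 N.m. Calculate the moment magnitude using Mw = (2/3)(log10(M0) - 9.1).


log10(M0) = log10(1.1 x 10^22) = 22.0414
Mw = 2/3 * (22.0414 - 9.1)
= 2/3 * 12.9414
= 8.63

8.63


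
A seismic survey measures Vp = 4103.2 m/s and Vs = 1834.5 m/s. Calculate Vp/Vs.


Vp/Vs = 4103.2 / 1834.5
= 2.2367

2.2367


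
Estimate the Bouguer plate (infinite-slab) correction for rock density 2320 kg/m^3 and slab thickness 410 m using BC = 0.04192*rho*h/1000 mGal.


BC = 0.04192 * rho * h / 1000
= 0.04192 * 2320 * 410 / 1000
= 39.8743 mGal

39.8743


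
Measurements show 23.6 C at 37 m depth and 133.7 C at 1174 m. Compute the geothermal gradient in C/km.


dT = 133.7 - 23.6 = 110.1 C
dz = 1174 - 37 = 1137 m
gradient = dT/dz * 1000 = 110.1/1137 * 1000 = 96.8338 C/km

96.8338


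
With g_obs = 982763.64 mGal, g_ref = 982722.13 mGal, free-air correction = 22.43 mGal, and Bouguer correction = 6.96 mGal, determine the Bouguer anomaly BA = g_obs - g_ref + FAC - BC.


BA = g_obs - g_ref + FAC - BC
= 982763.64 - 982722.13 + 22.43 - 6.96
= 56.98 mGal

56.98


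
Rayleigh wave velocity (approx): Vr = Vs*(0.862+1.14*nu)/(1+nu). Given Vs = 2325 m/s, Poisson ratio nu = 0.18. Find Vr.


Numerator factor = 0.862 + 1.14*0.18 = 1.0672
Denominator = 1 + 0.18 = 1.18
Vr = 2325 * 1.0672 / 1.18 = 2102.75 m/s

2102.75


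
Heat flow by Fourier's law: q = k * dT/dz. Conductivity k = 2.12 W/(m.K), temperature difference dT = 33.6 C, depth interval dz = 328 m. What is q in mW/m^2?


q = k * dT / dz * 1000
= 2.12 * 33.6 / 328 * 1000
= 0.217171 * 1000
= 217.1707 mW/m^2

217.1707


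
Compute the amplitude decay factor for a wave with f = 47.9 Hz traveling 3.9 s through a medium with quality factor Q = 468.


pi*f*t/Q = pi*47.9*3.9/468 = 1.254019
A/A0 = exp(-1.254019) = 0.285356

0.285356


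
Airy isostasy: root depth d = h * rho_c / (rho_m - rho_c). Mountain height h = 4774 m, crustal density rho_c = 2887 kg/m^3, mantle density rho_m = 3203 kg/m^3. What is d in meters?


rho_m - rho_c = 3203 - 2887 = 316
d = 4774 * 2887 / 316
= 13782538 / 316
= 43615.63 m

43615.63


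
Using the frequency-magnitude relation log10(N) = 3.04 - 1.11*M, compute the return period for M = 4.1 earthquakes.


log10(N) = 3.04 - 1.11*4.1 = -1.511
N = 10^-1.511 = 0.030832
T = 1/N = 1/0.030832 = 32.434 years

32.434


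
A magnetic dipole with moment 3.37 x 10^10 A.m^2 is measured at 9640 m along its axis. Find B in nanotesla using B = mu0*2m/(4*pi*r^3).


m = 3.37 x 10^10 = 33700000000 A.m^2
2m = 67400000000 A.m^2
r^3 = 9640^3 = 895841344000
B = (4pi*10^-7) * 67400000000 / (4*pi * 895841344000) * 1e9
= 84697.337941 / 11257474340369.63 * 1e9
= 7.5237 nT

7.5237


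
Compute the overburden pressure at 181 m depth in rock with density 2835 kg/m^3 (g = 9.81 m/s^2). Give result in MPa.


P = rho * g * z / 1e6
= 2835 * 9.81 * 181 / 1e6
= 5033854.35 / 1e6
= 5.0339 MPa

5.0339


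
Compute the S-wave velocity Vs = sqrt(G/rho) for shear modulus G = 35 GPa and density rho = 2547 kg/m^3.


Convert G to Pa: G = 35e9 Pa
Compute G/rho = 35e9 / 2547 = 13741656.8512
Vs = sqrt(13741656.8512) = 3706.97 m/s

3706.97


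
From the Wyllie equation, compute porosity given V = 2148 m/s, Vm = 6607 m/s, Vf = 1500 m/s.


1/V - 1/Vm = 1/2148 - 1/6607 = 0.00031419
1/Vf - 1/Vm = 1/1500 - 1/6607 = 0.00051531
phi = 0.00031419 / 0.00051531 = 0.6097

0.6097


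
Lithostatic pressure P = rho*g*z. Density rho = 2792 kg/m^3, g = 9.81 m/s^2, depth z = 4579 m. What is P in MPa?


P = rho * g * z / 1e6
= 2792 * 9.81 * 4579 / 1e6
= 125416612.08 / 1e6
= 125.4166 MPa

125.4166


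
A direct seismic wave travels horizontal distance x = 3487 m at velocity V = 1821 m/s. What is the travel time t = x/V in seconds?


t = x / V
= 3487 / 1821
= 1.9149 s

1.9149
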